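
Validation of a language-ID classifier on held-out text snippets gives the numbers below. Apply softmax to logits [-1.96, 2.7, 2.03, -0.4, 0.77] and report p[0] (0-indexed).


Exponentials: e^-1.96=0.1409, e^2.7=14.8797, e^2.03=7.6141, e^-0.4=0.6703, e^0.77=2.1598
Sum = 25.4648
Softmax = [0.0055, 0.5843, 0.299, 0.0263, 0.0848]
p[0] = 0.1409/25.4648 = 0.0055

0.0055


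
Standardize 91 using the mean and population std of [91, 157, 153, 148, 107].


μ = 131.2, σ = 26.9251
z = (91 - 131.2)/26.9251 = -1.493

-1.493


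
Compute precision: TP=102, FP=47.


Precision = TP/(TP+FP)
= 102/(102+47)
= 102/149 = 68.46%

68.46%


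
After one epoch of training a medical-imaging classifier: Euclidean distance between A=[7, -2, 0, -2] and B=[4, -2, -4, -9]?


d = √((7-4)² + (-2+ 2)² + (0+ 4)² + (-2+ 9)²)
  = √(9 + 0 + 16 + 49)
  = √74 = 8.6023

8.6023


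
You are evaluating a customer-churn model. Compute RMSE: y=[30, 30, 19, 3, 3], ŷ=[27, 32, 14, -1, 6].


MSE = 63/5 = 12.6
RMSE = √(63/5) = 3.5496

3.5496


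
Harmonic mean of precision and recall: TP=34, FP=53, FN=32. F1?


Precision = 34/87 = 0.3908
Recall = 34/66 = 0.5152
F1 = 2·P·R/(P+R) = 2·TP/(2·TP+FP+FN) = 68/(68+53+32) = 68/153 = 0.4444

0.4444


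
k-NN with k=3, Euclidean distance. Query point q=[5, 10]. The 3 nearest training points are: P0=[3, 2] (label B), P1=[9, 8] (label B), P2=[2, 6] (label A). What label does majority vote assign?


d(q,P0) = 8.2462  (label B)
d(q,P1) = 4.4721  (label B)
d(q,P2) = 5.0  (label A)
Votes: A=1, B=2
Majority → B

B


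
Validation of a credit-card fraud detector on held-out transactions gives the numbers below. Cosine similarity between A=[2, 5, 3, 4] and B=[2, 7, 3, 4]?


A·B = 2·2 + 5·7 + 3·3 + 4·4 = 64
‖A‖ = √54 = 7.3485, ‖B‖ = √78 = 8.8318
cos = 64/(√54·√78) = 64/√4212 = 0.9861

0.9861


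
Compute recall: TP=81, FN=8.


Recall = TP/(TP+FN)
= 81/(81+8)
= 81/89 = 91.01%

91.01%


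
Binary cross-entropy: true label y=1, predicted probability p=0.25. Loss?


BCE = -[y·ln(p) + (1-y)·ln(1-p)]
= -1·ln(0.25) - 0
= -ln(0.25) = 1.3863

1.3863


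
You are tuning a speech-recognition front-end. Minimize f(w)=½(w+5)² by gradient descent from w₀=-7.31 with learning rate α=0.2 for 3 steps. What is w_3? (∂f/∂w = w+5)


step 1: grad = -7.31+5 = -2.31; w = -7.31 - 0.2·(-2.31) = -6.848
step 2: grad = -6.848+5 = -1.848; w = -6.848 - 0.2·(-1.848) = -6.4784
step 3: grad = -6.4784+5 = -1.4784; w = -6.4784 - 0.2·(-1.4784) = -6.18272

-6.18272


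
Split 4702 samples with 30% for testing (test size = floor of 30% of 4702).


Test = ⌊4702·30/100⌋ = 1410
Train = 4702 - 1410 = 3292

Train: 3292, Test: 1410


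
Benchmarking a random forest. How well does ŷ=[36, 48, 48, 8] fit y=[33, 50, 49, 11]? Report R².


ȳ = 35.75
SS_res = Σ(y-ŷ)² = 23
SS_tot = Σ(y-ȳ)² = 998.75
R² = 1 - SS_res/SS_tot = 1 - 0.023 = 0.977

0.977


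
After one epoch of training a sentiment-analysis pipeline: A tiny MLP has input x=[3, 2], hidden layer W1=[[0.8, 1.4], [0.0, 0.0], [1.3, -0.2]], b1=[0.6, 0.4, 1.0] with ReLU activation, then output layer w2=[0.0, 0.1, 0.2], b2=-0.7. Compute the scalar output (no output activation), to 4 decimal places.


z1[0] = (0.8)·(3) + (1.4)·(2) + 0.6 = 5.8
z1[1] = (0.0)·(3) + (0.0)·(2) + 0.4 = 0.4
z1[2] = (1.3)·(3) + (-0.2)·(2) + 1.0 = 4.5
h = ReLU(z1) = [5.8, 0.4, 4.5]
output = (0.0)·(5.8) + (0.1)·(0.4) + (0.2)·(4.5) - 0.7 = 0.24

0.24


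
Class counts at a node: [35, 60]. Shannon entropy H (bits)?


Probabilities: [35/95, 60/95] ≈ [0.3684, 0.6316]
H = -((35/95)·log₂(35/95) + (60/95)·log₂(60/95))
  = 0.9495 bits

0.9495 bits


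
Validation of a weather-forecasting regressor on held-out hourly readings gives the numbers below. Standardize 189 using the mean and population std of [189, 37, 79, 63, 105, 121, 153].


μ = 106.7143, σ = 48.7844
z = (189 - 106.7143)/48.7844 = 1.6867

1.6867


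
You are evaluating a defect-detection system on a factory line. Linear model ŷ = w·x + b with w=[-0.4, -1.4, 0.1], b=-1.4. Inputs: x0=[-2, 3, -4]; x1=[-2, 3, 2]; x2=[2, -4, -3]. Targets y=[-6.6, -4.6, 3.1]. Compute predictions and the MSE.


ŷ0 = (-0.4)·(-2) + (-1.4)·(3) + (0.1)·(-4) - 1.4 = -5.2
ŷ1 = (-0.4)·(-2) + (-1.4)·(3) + (0.1)·(2) - 1.4 = -4.6
ŷ2 = (-0.4)·(2) + (-1.4)·(-4) + (0.1)·(-3) - 1.4 = 3.1
errors² = [1.96, 0.0, 0.0]
MSE = 1.9600/3 = 0.6533

0.6533


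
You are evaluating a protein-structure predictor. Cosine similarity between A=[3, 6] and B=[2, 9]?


A·B = 3·2 + 6·9 = 60
‖A‖ = √45 = 6.7082, ‖B‖ = √85 = 9.2195
cos = 60/(√45·√85) = 60/√3825 = 0.9701

0.9701


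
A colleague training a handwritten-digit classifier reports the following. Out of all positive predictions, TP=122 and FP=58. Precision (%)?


Precision = TP/(TP+FP)
= 122/(122+58)
= 122/180 = 67.78%

67.78%


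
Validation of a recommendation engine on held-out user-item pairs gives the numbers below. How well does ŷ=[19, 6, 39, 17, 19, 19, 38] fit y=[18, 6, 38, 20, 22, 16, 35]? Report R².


ȳ = 22.1429
SS_res = Σ(y-ŷ)² = 38
SS_tot = Σ(y-ȳ)² = 736.86
R² = 1 - SS_res/SS_tot = 1 - 0.0516 = 0.9484

0.9484


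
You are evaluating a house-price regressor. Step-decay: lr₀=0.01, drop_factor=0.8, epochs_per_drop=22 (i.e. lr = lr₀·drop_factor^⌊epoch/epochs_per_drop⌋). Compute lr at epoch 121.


n_drops = ⌊121/22⌋ = 5
lr = 0.01·0.8^5 = 0.01·0.32768 = 0.0032768

0.0032768


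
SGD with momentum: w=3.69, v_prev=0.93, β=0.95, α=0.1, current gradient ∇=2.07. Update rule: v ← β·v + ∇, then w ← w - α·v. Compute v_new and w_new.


v_new = 0.95·0.93 + 2.07 = 0.8835 + 2.07 = 2.9535
w_new = 3.69 - 0.1·2.9535 = 3.69 - 0.29535 = 3.39465

v_new=2.9535, w_new=3.39465


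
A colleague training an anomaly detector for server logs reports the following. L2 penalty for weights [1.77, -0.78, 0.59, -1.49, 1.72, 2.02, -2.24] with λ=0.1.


‖w‖₂² = (1.77)² + (-0.78)² + (0.59)² + (-1.49)² + (1.72)² + (2.02)² + (-2.24)²
     = 3.1329 + 0.6084 + 0.3481 + 2.2201 + 2.9584 + 4.0804 + 5.0176
     = 18.3659
λ·‖w‖₂² = 0.1·18.3659 = 1.83659

1.83659


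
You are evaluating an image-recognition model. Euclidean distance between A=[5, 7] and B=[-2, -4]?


d = √((5+ 2)² + (7+ 4)²)
  = √(49 + 121)
  = √170 = 13.0384

13.0384


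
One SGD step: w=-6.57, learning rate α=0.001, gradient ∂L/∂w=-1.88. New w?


w_new = w - α·∇
= -6.57 - 0.001·-1.88
= -6.57 + 0.00188
= -6.56812

-6.56812


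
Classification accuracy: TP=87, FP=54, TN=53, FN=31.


Accuracy = (TP+TN)/(TP+TN+FP+FN)
= (87+53)/(225)
= 140/225 = 62.22%

62.22%


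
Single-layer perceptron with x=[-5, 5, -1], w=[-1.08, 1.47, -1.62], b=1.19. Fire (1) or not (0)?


z = (-5)·(-1.08) + (5)·(1.47) + (-1)·(-1.62) + 1.19
  = 15.56
step(z) = 1 (z≥0)

1


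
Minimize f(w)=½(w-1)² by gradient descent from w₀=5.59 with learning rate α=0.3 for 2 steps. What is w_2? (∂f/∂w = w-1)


step 1: grad = 5.59-1 = 4.59; w = 5.59 - 0.3·(4.59) = 4.213
step 2: grad = 4.213-1 = 3.213; w = 4.213 - 0.3·(3.213) = 3.2491

3.2491


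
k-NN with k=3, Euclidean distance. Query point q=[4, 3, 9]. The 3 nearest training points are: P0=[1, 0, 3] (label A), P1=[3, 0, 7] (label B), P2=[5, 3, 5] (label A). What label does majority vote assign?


d(q,P0) = 7.3485  (label A)
d(q,P1) = 3.7417  (label B)
d(q,P2) = 4.1231  (label A)
Votes: A=2, B=1
Majority → A

A


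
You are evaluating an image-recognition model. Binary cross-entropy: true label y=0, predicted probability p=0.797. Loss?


BCE = -[y·ln(p) + (1-y)·ln(1-p)]
= -0 - 1·ln(1-0.797)
= -ln(0.203) = 1.5945

1.5945


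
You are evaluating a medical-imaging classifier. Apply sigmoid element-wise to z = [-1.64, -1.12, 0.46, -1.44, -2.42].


σ(-1.64) = 1/(1+e^1.64) = 0.1625
σ(-1.12) = 1/(1+e^1.12) = 0.246
σ(0.46) = 1/(1+e^-0.46) = 0.613
σ(-1.44) = 1/(1+e^1.44) = 0.1915
σ(-2.42) = 1/(1+e^2.42) = 0.0817
result = [0.1625, 0.246, 0.613, 0.1915, 0.0817]

[0.1625, 0.246, 0.613, 0.1915, 0.0817]


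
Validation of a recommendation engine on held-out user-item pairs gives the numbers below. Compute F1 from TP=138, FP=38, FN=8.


Precision = 138/176 = 0.7841
Recall = 138/146 = 0.9452
F1 = 2·P·R/(P+R) = 2·TP/(2·TP+FP+FN) = 276/(276+38+8) = 276/322 = 0.8571

0.8571


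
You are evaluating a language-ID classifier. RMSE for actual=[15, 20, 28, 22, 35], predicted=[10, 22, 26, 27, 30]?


MSE = 83/5 = 16.6
RMSE = √(83/5) = 4.0743

4.0743


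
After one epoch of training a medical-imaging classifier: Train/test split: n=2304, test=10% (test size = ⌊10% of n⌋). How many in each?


Test = ⌊2304·10/100⌋ = 230
Train = 2304 - 230 = 2074

Train: 2074, Test: 230


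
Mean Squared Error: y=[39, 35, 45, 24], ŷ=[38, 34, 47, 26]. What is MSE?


Squared errors: (39-38)²=1, (35-34)²=1, (45-47)²=4, (24-26)²=4
Sum = 10
MSE = 10/4 = 5/2

5/2


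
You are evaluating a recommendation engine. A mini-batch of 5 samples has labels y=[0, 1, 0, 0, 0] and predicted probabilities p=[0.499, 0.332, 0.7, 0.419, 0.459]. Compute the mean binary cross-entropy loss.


L[0] = -ln(1-0.499) = -ln(0.501) = 0.6911
L[1] = -ln(0.332) = 1.1026
L[2] = -ln(1-0.7) = -ln(0.3) = 1.204
L[3] = -ln(1-0.419) = -ln(0.581) = 0.543
L[4] = -ln(1-0.459) = -ln(0.541) = 0.6143
mean = (0.6911 + 1.1026 + 1.204 + 0.543 + 0.6143)/5 = 0.831

0.831


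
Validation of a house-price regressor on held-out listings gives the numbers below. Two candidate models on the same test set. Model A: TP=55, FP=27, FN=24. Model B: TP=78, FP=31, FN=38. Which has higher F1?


Model A: P=55/82=0.6707, R=55/79=0.6962, F1=2PR/(P+R)=2TP/(2TP+FP+FN)=110/161=0.6832
Model B: P=78/109=0.7156, R=78/116=0.6724, F1=2PR/(P+R)=2TP/(2TP+FP+FN)=156/225=0.6933
0.6832 < 0.6933 → Model B

Model B


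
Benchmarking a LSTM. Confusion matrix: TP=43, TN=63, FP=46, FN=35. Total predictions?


Total = TP + TN + FP + FN
= 43 + 63 + 46 + 35
= 187
(Predicted positive: 89, predicted negative: 98)

187


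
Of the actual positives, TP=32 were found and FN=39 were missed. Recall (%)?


Recall = TP/(TP+FN)
= 32/(32+39)
= 32/71 = 45.07%

45.07%


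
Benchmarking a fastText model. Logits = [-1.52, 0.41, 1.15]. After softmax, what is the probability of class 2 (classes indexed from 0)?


Exponentials: e^-1.52=0.2187, e^0.41=1.5068, e^1.15=3.1582
Sum = 4.8837
Softmax = [0.0448, 0.3085, 0.6467]
p[2] = 3.1582/4.8837 = 0.6467

0.6467


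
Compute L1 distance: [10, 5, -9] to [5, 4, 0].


d = |10-5| + |5-4| + |-9-0|
  = 5 + 1 + 9
  = 15

15


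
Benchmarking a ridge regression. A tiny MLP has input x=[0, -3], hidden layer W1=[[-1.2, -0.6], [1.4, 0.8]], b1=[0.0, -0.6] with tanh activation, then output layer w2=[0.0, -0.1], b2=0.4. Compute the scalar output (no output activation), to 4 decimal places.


z1[0] = (-1.2)·(0) + (-0.6)·(-3) + 0.0 = 1.8
z1[1] = (1.4)·(0) + (0.8)·(-3) - 0.6 = -3.0
h = tanh(z1) = [0.9468, -0.9951]
output = (0.0)·(0.9468) + (-0.1)·(-0.9951) + 0.4 = 0.4995

0.4995


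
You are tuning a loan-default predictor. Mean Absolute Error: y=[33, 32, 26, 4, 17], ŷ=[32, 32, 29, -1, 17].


Absolute errors: |33-32|=1, |32-32|=0, |26-29|=3, |4+ 1|=5, |17-17|=0
Sum = 9
MAE = 9/5 = 9/5

9/5


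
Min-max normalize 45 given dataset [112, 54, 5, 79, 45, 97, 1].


min=1, max=112
(45-1)/(112-1) = 44/111 = 0.3964

0.3964


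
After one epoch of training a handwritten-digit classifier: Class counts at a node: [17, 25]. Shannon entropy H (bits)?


Probabilities: [17/42, 25/42] ≈ [0.4048, 0.5952]
H = -((17/42)·log₂(17/42) + (25/42)·log₂(25/42))
  = 0.9737 bits

0.9737 bits


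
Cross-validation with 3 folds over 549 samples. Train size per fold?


Fold size = 549/3 = 183
Training per fold = 549 - 183 = 366

366


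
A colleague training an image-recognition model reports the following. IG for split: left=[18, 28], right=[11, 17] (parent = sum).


Parent = [29, 45], H_parent = 0.966
H_left = 0.9656 (n=46), H_right = 0.9666 (n=28)
H_children = (46/74)·0.9656 + (28/74)·0.9666 = 0.966
IG = 0.966 - 0.966 = 0.0

0.0


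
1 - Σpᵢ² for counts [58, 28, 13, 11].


Probabilities: [58/110, 28/110, 13/110, 11/110] ≈ [0.5273, 0.2545, 0.1182, 0.1]
Σpᵢ² = (3364 + 784 + 169 + 121)/110² = 4438/12100
Gini = 1 - Σpᵢ² = 1 - 4438/12100 = 0.6332

0.6332


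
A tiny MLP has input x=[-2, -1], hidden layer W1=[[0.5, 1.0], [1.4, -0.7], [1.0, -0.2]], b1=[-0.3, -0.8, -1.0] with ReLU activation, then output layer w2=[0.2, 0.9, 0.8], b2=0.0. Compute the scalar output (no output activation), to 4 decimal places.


z1[0] = (0.5)·(-2) + (1.0)·(-1) - 0.3 = -2.3
z1[1] = (1.4)·(-2) + (-0.7)·(-1) - 0.8 = -2.9
z1[2] = (1.0)·(-2) + (-0.2)·(-1) - 1.0 = -2.8
h = ReLU(z1) = [0.0, 0.0, 0.0]
output = (0.2)·(0.0) + (0.9)·(0.0) + (0.8)·(0.0) + 0.0 = 0.0

0.0


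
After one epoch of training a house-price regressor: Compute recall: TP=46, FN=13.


Recall = TP/(TP+FN)
= 46/(46+13)
= 46/59 = 77.97%

77.97%


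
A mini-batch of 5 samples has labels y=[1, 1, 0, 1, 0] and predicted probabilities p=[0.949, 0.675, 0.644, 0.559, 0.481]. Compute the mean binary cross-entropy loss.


L[0] = -ln(0.949) = 0.0523
L[1] = -ln(0.675) = 0.393
L[2] = -ln(1-0.644) = -ln(0.356) = 1.0328
L[3] = -ln(0.559) = 0.5816
L[4] = -ln(1-0.481) = -ln(0.519) = 0.6559
mean = (0.0523 + 0.393 + 1.0328 + 0.5816 + 0.6559)/5 = 0.5431

0.5431


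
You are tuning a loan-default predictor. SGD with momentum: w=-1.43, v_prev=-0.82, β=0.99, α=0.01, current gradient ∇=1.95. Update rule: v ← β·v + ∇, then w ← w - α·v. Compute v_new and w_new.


v_new = 0.99·-0.82 + 1.95 = -0.8118 + 1.95 = 1.1382
w_new = -1.43 - 0.01·1.1382 = -1.43 - 0.011382 = -1.441382

v_new=1.1382, w_new=-1.441382


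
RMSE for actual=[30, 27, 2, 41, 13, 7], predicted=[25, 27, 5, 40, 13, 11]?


MSE = 51/6 = 8.5
RMSE = √(51/6) = 2.9155

2.9155


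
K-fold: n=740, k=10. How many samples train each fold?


Fold size = 740/10 = 74
Training per fold = 740 - 74 = 666

666


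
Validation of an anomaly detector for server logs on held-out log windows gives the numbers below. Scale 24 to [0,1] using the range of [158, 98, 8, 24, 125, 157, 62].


min=8, max=158
(24-8)/(158-8) = 16/150 = 0.1067

0.1067


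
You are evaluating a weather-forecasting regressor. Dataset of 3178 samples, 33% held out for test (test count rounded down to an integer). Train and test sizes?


Test = ⌊3178·33/100⌋ = 1048
Train = 3178 - 1048 = 2130

Train: 2130, Test: 1048


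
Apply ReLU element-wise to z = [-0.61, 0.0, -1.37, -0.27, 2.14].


ReLU(-0.61) = max(0, -0.61) = 0.0
ReLU(0.0) = max(0, 0.0) = 0.0
ReLU(-1.37) = max(0, -1.37) = 0.0
ReLU(-0.27) = max(0, -0.27) = 0.0
ReLU(2.14) = max(0, 2.14) = 2.14
result = [0.0, 0.0, 0.0, 0.0, 2.14]

[0.0, 0.0, 0.0, 0.0, 2.14]


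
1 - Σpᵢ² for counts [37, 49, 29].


Probabilities: [37/115, 49/115, 29/115] ≈ [0.3217, 0.4261, 0.2522]
Σpᵢ² = (1369 + 2401 + 841)/115² = 4611/13225
Gini = 1 - Σpᵢ² = 1 - 4611/13225 = 0.6513

0.6513


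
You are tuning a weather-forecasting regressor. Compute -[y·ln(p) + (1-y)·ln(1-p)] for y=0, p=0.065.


BCE = -[y·ln(p) + (1-y)·ln(1-p)]
= -0 - 1·ln(1-0.065)
= -ln(0.935) = 0.0672

0.0672


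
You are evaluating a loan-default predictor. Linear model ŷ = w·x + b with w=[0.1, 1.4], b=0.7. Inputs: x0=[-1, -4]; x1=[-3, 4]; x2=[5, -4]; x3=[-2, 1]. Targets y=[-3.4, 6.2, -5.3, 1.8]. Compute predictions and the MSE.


ŷ0 = (0.1)·(-1) + (1.4)·(-4) + 0.7 = -5.0
ŷ1 = (0.1)·(-3) + (1.4)·(4) + 0.7 = 6.0
ŷ2 = (0.1)·(5) + (1.4)·(-4) + 0.7 = -4.4
ŷ3 = (0.1)·(-2) + (1.4)·(1) + 0.7 = 1.9
errors² = [2.56, 0.04, 0.81, 0.01]
MSE = 3.4200/4 = 0.855

0.855


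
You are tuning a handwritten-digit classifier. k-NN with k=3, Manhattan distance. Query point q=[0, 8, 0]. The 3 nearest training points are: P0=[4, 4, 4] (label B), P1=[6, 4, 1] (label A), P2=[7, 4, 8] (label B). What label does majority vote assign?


d(q,P0) = 12  (label B)
d(q,P1) = 11  (label A)
d(q,P2) = 19  (label B)
Votes: A=1, B=2
Majority → B

B


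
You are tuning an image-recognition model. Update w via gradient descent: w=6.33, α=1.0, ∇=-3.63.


w_new = w - α·∇
= 6.33 - 1.0·-3.63
= 6.33 + 3.63
= 9.96

9.96


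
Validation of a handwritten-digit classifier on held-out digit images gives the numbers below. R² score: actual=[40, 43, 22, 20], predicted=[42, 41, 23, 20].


ȳ = 31.25
SS_res = Σ(y-ŷ)² = 9
SS_tot = Σ(y-ȳ)² = 426.75
R² = 1 - SS_res/SS_tot = 1 - 0.0211 = 0.9789

0.9789


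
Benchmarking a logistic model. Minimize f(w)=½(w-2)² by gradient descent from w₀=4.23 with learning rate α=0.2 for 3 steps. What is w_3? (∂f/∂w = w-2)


step 1: grad = 4.23-2 = 2.23; w = 4.23 - 0.2·(2.23) = 3.784
step 2: grad = 3.784-2 = 1.784; w = 3.784 - 0.2·(1.784) = 3.4272
step 3: grad = 3.4272-2 = 1.4272; w = 3.4272 - 0.2·(1.4272) = 3.14176

3.14176


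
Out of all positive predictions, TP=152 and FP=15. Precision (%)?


Precision = TP/(TP+FP)
= 152/(152+15)
= 152/167 = 91.02%

91.02%


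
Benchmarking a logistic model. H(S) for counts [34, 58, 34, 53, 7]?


Probabilities: [34/186, 58/186, 34/186, 53/186, 7/186] ≈ [0.1828, 0.3118, 0.1828, 0.2849, 0.0376]
H = -((34/186)·log₂(34/186) + (58/186)·log₂(58/186) + (34/186)·log₂(34/186) + (53/186)·log₂(53/186) + (7/186)·log₂(7/186))
  = 2.1147 bits

2.1147 bits


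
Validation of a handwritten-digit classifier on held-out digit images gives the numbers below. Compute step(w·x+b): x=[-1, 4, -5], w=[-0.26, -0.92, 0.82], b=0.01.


z = (-1)·(-0.26) + (4)·(-0.92) + (-5)·(0.82) + 0.01
  = -7.51
step(z) = 0 (z<0)

0


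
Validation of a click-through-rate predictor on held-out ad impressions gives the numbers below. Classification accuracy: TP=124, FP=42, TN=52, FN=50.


Accuracy = (TP+TN)/(TP+TN+FP+FN)
= (124+52)/(268)
= 176/268 = 65.67%

65.67%


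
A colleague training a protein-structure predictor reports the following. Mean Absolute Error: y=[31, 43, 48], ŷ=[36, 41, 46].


Absolute errors: |31-36|=5, |43-41|=2, |48-46|=2
Sum = 9
MAE = 9/3 = 3

3


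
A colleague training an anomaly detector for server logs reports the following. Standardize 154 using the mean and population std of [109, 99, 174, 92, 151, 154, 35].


μ = 116.2857, σ = 43.9276
z = (154 - 116.2857)/43.9276 = 0.8586

0.8586


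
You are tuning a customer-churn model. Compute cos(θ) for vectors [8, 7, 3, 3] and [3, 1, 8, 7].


A·B = 8·3 + 7·1 + 3·8 + 3·7 = 76
‖A‖ = √131 = 11.4455, ‖B‖ = √123 = 11.0905
cos = 76/(√131·√123) = 76/√16113 = 0.5987

0.5987


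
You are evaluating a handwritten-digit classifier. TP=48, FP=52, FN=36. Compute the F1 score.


Precision = 48/100 = 0.48
Recall = 48/84 = 0.5714
F1 = 2·P·R/(P+R) = 2·TP/(2·TP+FP+FN) = 96/(96+52+36) = 96/184 = 0.5217

0.5217


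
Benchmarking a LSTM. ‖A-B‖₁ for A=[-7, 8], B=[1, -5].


d = |-7-1| + |8+ 5|
  = 8 + 13
  = 21

21


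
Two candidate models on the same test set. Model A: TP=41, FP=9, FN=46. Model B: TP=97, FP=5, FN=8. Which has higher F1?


Model A: P=41/50=0.82, R=41/87=0.4713, F1=2PR/(P+R)=2TP/(2TP+FP+FN)=82/137=0.5985
Model B: P=97/102=0.951, R=97/105=0.9238, F1=2PR/(P+R)=2TP/(2TP+FP+FN)=194/207=0.9372
0.5985 < 0.9372 → Model B

Model B


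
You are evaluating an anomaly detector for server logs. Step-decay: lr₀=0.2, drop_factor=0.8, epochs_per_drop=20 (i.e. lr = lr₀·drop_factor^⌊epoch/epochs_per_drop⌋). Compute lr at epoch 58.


n_drops = ⌊58/20⌋ = 2
lr = 0.2·0.8^2 = 0.2·0.64 = 0.128

0.128


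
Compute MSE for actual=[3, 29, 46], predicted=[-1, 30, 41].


Squared errors: (3+ 1)²=16, (29-30)²=1, (46-41)²=25
Sum = 42
MSE = 42/3 = 14

14


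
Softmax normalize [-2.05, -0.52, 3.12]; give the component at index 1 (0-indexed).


Exponentials: e^-2.05=0.1287, e^-0.52=0.5945, e^3.12=22.6464
Sum = 23.3696
Softmax = [0.0055, 0.0254, 0.9691]
p[1] = 0.5945/23.3696 = 0.0254

0.0254


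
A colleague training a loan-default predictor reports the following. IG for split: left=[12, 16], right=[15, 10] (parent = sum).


Parent = [27, 26], H_parent = 0.9997
H_left = 0.9852 (n=28), H_right = 0.971 (n=25)
H_children = (28/53)·0.9852 + (25/53)·0.971 = 0.9785
IG = 0.9997 - 0.9785 = 0.0212

0.0212


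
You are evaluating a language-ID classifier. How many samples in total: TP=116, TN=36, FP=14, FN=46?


Total = TP + TN + FP + FN
= 116 + 36 + 14 + 46
= 212
(Predicted positive: 130, predicted negative: 82)

212


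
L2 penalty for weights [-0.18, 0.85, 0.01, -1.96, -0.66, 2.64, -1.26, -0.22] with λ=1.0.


‖w‖₂² = (-0.18)² + (0.85)² + (0.01)² + (-1.96)² + (-0.66)² + (2.64)² + (-1.26)² + (-0.22)²
     = 0.0324 + 0.7225 + 0.0001 + 3.8416 + 0.4356 + 6.9696 + 1.5876 + 0.0484
     = 13.6378
λ·‖w‖₂² = 1.0·13.6378 = 13.6378

13.6378


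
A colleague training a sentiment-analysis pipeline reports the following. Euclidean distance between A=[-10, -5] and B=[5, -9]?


d = √((-10-5)² + (-5+ 9)²)
  = √(225 + 16)
  = √241 = 15.5242

15.5242


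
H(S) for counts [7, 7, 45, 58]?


Probabilities: [7/117, 7/117, 45/117, 58/117] ≈ [0.0598, 0.0598, 0.3846, 0.4957]
H = -((7/117)·log₂(7/117) + (7/117)·log₂(7/117) + (45/117)·log₂(45/117) + (58/117)·log₂(58/117))
  = 1.5182 bits

1.5182 bits


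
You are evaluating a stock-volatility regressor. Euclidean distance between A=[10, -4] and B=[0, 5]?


d = √((10-0)² + (-4-5)²)
  = √(100 + 81)
  = √181 = 13.4536

13.4536


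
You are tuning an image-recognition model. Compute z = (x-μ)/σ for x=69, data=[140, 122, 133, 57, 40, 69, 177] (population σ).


μ = 105.4286, σ = 46.7604
z = (69 - 105.4286)/46.7604 = -0.779

-0.779


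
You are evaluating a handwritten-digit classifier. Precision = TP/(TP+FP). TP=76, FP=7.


Precision = TP/(TP+FP)
= 76/(76+7)
= 76/83 = 91.57%

91.57%


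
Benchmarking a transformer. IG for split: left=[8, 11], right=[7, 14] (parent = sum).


Parent = [15, 25], H_parent = 0.9544
H_left = 0.9819 (n=19), H_right = 0.9183 (n=21)
H_children = (19/40)·0.9819 + (21/40)·0.9183 = 0.9485
IG = 0.9544 - 0.9485 = 0.0059

0.0059


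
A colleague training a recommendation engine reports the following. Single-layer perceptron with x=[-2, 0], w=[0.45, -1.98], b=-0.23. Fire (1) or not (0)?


z = (-2)·(0.45) + (0)·(-1.98) - 0.23
  = -1.13
step(z) = 0 (z<0)

0


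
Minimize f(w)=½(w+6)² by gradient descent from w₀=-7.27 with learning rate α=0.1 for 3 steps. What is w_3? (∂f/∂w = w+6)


step 1: grad = -7.27+6 = -1.27; w = -7.27 - 0.1·(-1.27) = -7.143
step 2: grad = -7.143+6 = -1.143; w = -7.143 - 0.1·(-1.143) = -7.0287
step 3: grad = -7.0287+6 = -1.0287; w = -7.0287 - 0.1·(-1.0287) = -6.92583

-6.92583


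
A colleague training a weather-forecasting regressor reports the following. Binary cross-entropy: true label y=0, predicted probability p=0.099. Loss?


BCE = -[y·ln(p) + (1-y)·ln(1-p)]
= -0 - 1·ln(1-0.099)
= -ln(0.901) = 0.1043

0.1043


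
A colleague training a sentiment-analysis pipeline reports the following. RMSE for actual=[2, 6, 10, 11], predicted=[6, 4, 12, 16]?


MSE = 49/4 = 12.25
RMSE = √(49/4) = 3.5

3.5


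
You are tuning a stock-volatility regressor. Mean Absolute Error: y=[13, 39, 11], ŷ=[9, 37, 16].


Absolute errors: |13-9|=4, |39-37|=2, |11-16|=5
Sum = 11
MAE = 11/3 = 11/3

11/3


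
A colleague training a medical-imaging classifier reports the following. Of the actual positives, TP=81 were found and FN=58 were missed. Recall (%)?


Recall = TP/(TP+FN)
= 81/(81+58)
= 81/139 = 58.27%

58.27%


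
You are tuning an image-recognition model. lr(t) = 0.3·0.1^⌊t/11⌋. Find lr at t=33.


n_drops = ⌊33/11⌋ = 3
lr = 0.3·0.1^3 = 0.3·0.001 = 0.0003

0.0003


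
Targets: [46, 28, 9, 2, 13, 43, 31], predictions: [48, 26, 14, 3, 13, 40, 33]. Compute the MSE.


Squared errors: (46-48)²=4, (28-26)²=4, (9-14)²=25, (2-3)²=1, (13-13)²=0, (43-40)²=9, (31-33)²=4
Sum = 47
MSE = 47/7 = 47/7

47/7


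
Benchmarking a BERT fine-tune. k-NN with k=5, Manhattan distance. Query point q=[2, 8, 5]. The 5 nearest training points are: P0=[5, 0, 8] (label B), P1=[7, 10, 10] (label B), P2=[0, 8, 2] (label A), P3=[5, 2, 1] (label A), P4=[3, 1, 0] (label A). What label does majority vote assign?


d(q,P0) = 14  (label B)
d(q,P1) = 12  (label B)
d(q,P2) = 5  (label A)
d(q,P3) = 13  (label A)
d(q,P4) = 13  (label A)
Votes: A=3, B=2
Majority → A

A


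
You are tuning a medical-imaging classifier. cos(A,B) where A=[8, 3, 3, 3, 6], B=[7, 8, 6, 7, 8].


A·B = 8·7 + 3·8 + 3·6 + 3·7 + 6·8 = 167
‖A‖ = √127 = 11.2694, ‖B‖ = √262 = 16.1864
cos = 167/(√127·√262) = 167/√33274 = 0.9155

0.9155


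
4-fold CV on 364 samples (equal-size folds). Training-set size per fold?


Fold size = 364/4 = 91
Training per fold = 364 - 91 = 273

273


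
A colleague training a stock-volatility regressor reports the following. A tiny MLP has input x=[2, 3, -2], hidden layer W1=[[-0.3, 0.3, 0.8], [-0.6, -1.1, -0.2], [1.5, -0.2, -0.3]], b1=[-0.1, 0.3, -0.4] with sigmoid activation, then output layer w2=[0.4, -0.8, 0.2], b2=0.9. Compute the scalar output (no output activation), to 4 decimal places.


z1[0] = (-0.3)·(2) + (0.3)·(3) + (0.8)·(-2) - 0.1 = -1.4
z1[1] = (-0.6)·(2) + (-1.1)·(3) + (-0.2)·(-2) + 0.3 = -3.8
z1[2] = (1.5)·(2) + (-0.2)·(3) + (-0.3)·(-2) - 0.4 = 2.6
h = sigmoid(z1) = [0.1978, 0.0219, 0.9309]
output = (0.4)·(0.1978) + (-0.8)·(0.0219) + (0.2)·(0.9309) + 0.9 = 1.1478

1.1478


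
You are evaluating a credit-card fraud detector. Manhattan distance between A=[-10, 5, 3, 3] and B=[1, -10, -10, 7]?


d = |-10-1| + |5+ 10| + |3+ 10| + |3-7|
  = 11 + 15 + 13 + 4
  = 43

43


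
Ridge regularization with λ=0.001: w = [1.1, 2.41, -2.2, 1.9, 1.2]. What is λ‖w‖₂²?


‖w‖₂² = (1.1)² + (2.41)² + (-2.2)² + (1.9)² + (1.2)²
     = 1.21 + 5.8081 + 4.84 + 3.61 + 1.44
     = 16.9081
λ·‖w‖₂² = 0.001·16.9081 = 0.016908

0.016908


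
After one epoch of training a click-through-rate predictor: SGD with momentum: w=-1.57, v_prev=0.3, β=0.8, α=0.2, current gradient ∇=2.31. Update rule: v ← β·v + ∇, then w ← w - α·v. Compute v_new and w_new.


v_new = 0.8·0.3 + 2.31 = 0.24 + 2.31 = 2.55
w_new = -1.57 - 0.2·2.55 = -1.57 - 0.51 = -2.08

v_new=2.55, w_new=-2.08


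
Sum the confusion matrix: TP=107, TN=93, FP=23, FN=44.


Total = TP + TN + FP + FN
= 107 + 93 + 23 + 44
= 267
(Predicted positive: 130, predicted negative: 137)

267


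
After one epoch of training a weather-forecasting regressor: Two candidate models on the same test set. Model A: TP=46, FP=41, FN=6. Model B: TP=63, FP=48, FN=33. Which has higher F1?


Model A: P=46/87=0.5287, R=46/52=0.8846, F1=2PR/(P+R)=2TP/(2TP+FP+FN)=92/139=0.6619
Model B: P=63/111=0.5676, R=63/96=0.6562, F1=2PR/(P+R)=2TP/(2TP+FP+FN)=126/207=0.6087
0.6619 > 0.6087 → Model A

Model A


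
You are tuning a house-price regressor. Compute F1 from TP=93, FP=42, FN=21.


Precision = 93/135 = 0.6889
Recall = 93/114 = 0.8158
F1 = 2·P·R/(P+R) = 2·TP/(2·TP+FP+FN) = 186/(186+42+21) = 186/249 = 0.747

0.747


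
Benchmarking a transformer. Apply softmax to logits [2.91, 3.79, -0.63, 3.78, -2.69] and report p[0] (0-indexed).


Exponentials: e^2.91=18.3568, e^3.79=44.2564, e^-0.63=0.5326, e^3.78=43.816, e^-2.69=0.0679
Sum = 107.0297
Softmax = [0.1715, 0.4135, 0.005, 0.4094, 0.0006]
p[0] = 18.3568/107.0297 = 0.1715

0.1715


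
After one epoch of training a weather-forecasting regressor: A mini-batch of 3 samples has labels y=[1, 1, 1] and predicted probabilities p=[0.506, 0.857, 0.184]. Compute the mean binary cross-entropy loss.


L[0] = -ln(0.506) = 0.6812
L[1] = -ln(0.857) = 0.1543
L[2] = -ln(0.184) = 1.6928
mean = (0.6812 + 0.1543 + 1.6928)/3 = 0.8428

0.8428


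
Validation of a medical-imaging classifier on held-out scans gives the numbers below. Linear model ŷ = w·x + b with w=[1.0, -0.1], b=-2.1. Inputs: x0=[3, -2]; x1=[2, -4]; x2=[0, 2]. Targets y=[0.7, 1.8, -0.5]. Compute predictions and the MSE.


ŷ0 = (1.0)·(3) + (-0.1)·(-2) - 2.1 = 1.1
ŷ1 = (1.0)·(2) + (-0.1)·(-4) - 2.1 = 0.3
ŷ2 = (1.0)·(0) + (-0.1)·(2) - 2.1 = -2.3
errors² = [0.16, 2.25, 3.24]
MSE = 5.6500/3 = 1.8833

1.8833


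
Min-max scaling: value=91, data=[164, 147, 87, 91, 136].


min=87, max=164
(91-87)/(164-87) = 4/77 = 0.0519

0.0519


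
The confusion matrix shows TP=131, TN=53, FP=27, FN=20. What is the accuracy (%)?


Accuracy = (TP+TN)/(TP+TN+FP+FN)
= (131+53)/(231)
= 184/231 = 79.65%

79.65%


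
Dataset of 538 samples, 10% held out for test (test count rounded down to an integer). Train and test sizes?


Test = ⌊538·10/100⌋ = 53
Train = 538 - 53 = 485

Train: 485, Test: 53


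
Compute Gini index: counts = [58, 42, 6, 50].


Probabilities: [58/156, 42/156, 6/156, 50/156] ≈ [0.3718, 0.2692, 0.0385, 0.3205]
Σpᵢ² = (3364 + 1764 + 36 + 2500)/156² = 7664/24336
Gini = 1 - Σpᵢ² = 1 - 7664/24336 = 0.6851

0.6851


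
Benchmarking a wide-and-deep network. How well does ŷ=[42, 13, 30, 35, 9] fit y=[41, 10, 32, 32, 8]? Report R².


ȳ = 24.6
SS_res = Σ(y-ŷ)² = 24
SS_tot = Σ(y-ȳ)² = 867.2
R² = 1 - SS_res/SS_tot = 1 - 0.0277 = 0.9723

0.9723


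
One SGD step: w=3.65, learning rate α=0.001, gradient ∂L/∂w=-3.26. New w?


w_new = w - α·∇
= 3.65 - 0.001·-3.26
= 3.65 + 0.00326
= 3.65326

3.65326


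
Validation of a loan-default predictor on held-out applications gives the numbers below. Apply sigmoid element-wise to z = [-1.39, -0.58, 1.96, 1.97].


σ(-1.39) = 1/(1+e^1.39) = 0.1994
σ(-0.58) = 1/(1+e^0.58) = 0.3589
σ(1.96) = 1/(1+e^-1.96) = 0.8765
σ(1.97) = 1/(1+e^-1.97) = 0.8776
result = [0.1994, 0.3589, 0.8765, 0.8776]

[0.1994, 0.3589, 0.8765, 0.8776]


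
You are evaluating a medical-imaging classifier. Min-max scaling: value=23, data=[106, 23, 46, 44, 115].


min=23, max=115
(23-23)/(115-23) = 0/92 = 0.0

0.0


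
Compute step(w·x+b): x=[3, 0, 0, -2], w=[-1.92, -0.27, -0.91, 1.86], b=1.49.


z = (3)·(-1.92) + (0)·(-0.27) + (0)·(-0.91) + (-2)·(1.86) + 1.49
  = -7.99
step(z) = 0 (z<0)

0


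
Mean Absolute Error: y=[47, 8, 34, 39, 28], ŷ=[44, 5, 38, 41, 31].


Absolute errors: |47-44|=3, |8-5|=3, |34-38|=4, |39-41|=2, |28-31|=3
Sum = 15
MAE = 15/5 = 3

3


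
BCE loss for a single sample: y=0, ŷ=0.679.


BCE = -[y·ln(p) + (1-y)·ln(1-p)]
= -0 - 1·ln(1-0.679)
= -ln(0.321) = 1.1363

1.1363


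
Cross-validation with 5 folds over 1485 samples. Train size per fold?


Fold size = 1485/5 = 297
Training per fold = 1485 - 297 = 1188

1188


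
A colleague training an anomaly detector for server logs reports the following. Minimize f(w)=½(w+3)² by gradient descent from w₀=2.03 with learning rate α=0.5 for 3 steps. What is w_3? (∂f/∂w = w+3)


step 1: grad = 2.03+3 = 5.03; w = 2.03 - 0.5·(5.03) = -0.485
step 2: grad = -0.485+3 = 2.515; w = -0.485 - 0.5·(2.515) = -1.7425
step 3: grad = -1.7425+3 = 1.2575; w = -1.7425 - 0.5·(1.2575) = -2.37125

-2.37125


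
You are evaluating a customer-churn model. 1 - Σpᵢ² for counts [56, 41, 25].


Probabilities: [56/122, 41/122, 25/122] ≈ [0.459, 0.3361, 0.2049]
Σpᵢ² = (3136 + 1681 + 625)/122² = 5442/14884
Gini = 1 - Σpᵢ² = 1 - 5442/14884 = 0.6344

0.6344


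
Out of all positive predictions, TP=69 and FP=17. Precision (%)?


Precision = TP/(TP+FP)
= 69/(69+17)
= 69/86 = 80.23%

80.23%


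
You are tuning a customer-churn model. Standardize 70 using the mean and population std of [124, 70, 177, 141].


μ = 128, σ = 38.5681
z = (70 - 128)/38.5681 = -1.5038

-1.5038


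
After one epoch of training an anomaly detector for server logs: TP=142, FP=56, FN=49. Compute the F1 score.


Precision = 142/198 = 0.7172
Recall = 142/191 = 0.7435
F1 = 2·P·R/(P+R) = 2·TP/(2·TP+FP+FN) = 284/(284+56+49) = 284/389 = 0.7301

0.7301


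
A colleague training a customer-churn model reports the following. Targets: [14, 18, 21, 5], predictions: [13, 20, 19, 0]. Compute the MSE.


Squared errors: (14-13)²=1, (18-20)²=4, (21-19)²=4, (5-0)²=25
Sum = 34
MSE = 34/4 = 17/2

17/2


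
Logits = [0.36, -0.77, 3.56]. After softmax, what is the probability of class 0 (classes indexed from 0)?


Exponentials: e^0.36=1.4333, e^-0.77=0.463, e^3.56=35.1632
Sum = 37.0595
Softmax = [0.0387, 0.0125, 0.9488]
p[0] = 1.4333/37.0595 = 0.0387

0.0387


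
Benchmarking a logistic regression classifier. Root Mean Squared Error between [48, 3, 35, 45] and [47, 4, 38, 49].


MSE = 27/4 = 6.75
RMSE = √(27/4) = 2.5981

2.5981


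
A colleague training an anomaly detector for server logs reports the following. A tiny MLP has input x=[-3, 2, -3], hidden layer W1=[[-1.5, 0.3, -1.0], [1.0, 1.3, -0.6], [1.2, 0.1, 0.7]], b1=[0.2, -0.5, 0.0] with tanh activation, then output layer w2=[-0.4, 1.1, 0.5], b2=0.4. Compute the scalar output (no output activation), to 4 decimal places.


z1[0] = (-1.5)·(-3) + (0.3)·(2) + (-1.0)·(-3) + 0.2 = 8.3
z1[1] = (1.0)·(-3) + (1.3)·(2) + (-0.6)·(-3) - 0.5 = 0.9
z1[2] = (1.2)·(-3) + (0.1)·(2) + (0.7)·(-3) + 0.0 = -5.5
h = tanh(z1) = [1.0, 0.7163, -1.0]
output = (-0.4)·(1.0) + (1.1)·(0.7163) + (0.5)·(-1.0) + 0.4 = 0.2879

0.2879


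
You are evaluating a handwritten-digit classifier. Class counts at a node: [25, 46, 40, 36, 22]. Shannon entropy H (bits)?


Probabilities: [25/169, 46/169, 40/169, 36/169, 22/169] ≈ [0.1479, 0.2722, 0.2367, 0.213, 0.1302]
H = -((25/169)·log₂(25/169) + (46/169)·log₂(46/169) + (40/169)·log₂(40/169) + (36/169)·log₂(36/169) + (22/169)·log₂(22/169))
  = 2.269 bits

2.269 bits


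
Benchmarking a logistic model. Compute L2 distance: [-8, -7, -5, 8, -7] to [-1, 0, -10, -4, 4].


d = √((-8+ 1)² + (-7-0)² + (-5+ 10)² + (8+ 4)² + (-7-4)²)
  = √(49 + 49 + 25 + 144 + 121)
  = √388 = 19.6977

19.6977


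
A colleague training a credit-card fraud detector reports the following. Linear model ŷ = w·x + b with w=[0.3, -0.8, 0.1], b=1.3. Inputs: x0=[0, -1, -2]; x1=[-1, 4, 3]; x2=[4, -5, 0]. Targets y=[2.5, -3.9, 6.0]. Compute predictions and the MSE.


ŷ0 = (0.3)·(0) + (-0.8)·(-1) + (0.1)·(-2) + 1.3 = 1.9
ŷ1 = (0.3)·(-1) + (-0.8)·(4) + (0.1)·(3) + 1.3 = -1.9
ŷ2 = (0.3)·(4) + (-0.8)·(-5) + (0.1)·(0) + 1.3 = 6.5
errors² = [0.36, 4.0, 0.25]
MSE = 4.6100/3 = 1.5367

1.5367


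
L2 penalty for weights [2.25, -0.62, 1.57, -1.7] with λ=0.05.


‖w‖₂² = (2.25)² + (-0.62)² + (1.57)² + (-1.7)²
     = 5.0625 + 0.3844 + 2.4649 + 2.89
     = 10.8018
λ·‖w‖₂² = 0.05·10.8018 = 0.54009

0.54009


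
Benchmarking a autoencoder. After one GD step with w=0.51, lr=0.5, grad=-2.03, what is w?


w_new = w - α·∇
= 0.51 - 0.5·-2.03
= 0.51 + 1.015
= 1.525

1.525


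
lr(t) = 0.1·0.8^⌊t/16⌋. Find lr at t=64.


n_drops = ⌊64/16⌋ = 4
lr = 0.1·0.8^4 = 0.1·0.4096 = 0.04096

0.04096


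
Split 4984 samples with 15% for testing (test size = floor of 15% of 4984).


Test = ⌊4984·15/100⌋ = 747
Train = 4984 - 747 = 4237

Train: 4237, Test: 747


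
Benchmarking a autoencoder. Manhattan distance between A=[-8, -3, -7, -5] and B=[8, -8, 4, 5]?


d = |-8-8| + |-3+ 8| + |-7-4| + |-5-5|
  = 16 + 5 + 11 + 10
  = 42

42


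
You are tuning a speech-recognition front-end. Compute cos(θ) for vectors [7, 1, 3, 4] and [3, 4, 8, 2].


A·B = 7·3 + 1·4 + 3·8 + 4·2 = 57
‖A‖ = √75 = 8.6603, ‖B‖ = √93 = 9.6437
cos = 57/(√75·√93) = 57/√6975 = 0.6825

0.6825


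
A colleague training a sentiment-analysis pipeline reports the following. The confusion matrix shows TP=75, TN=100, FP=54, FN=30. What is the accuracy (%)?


Accuracy = (TP+TN)/(TP+TN+FP+FN)
= (75+100)/(259)
= 175/259 = 67.57%

67.57%


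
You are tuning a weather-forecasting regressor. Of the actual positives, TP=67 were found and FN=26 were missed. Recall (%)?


Recall = TP/(TP+FN)
= 67/(67+26)
= 67/93 = 72.04%

72.04%


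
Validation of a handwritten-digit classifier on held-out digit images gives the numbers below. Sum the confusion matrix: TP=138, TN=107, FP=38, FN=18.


Total = TP + TN + FP + FN
= 138 + 107 + 38 + 18
= 301
(Predicted positive: 176, predicted negative: 125)

301


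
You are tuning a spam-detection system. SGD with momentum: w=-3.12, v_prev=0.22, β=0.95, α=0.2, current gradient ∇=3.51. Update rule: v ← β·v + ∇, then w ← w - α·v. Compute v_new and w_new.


v_new = 0.95·0.22 + 3.51 = 0.209 + 3.51 = 3.719
w_new = -3.12 - 0.2·3.719 = -3.12 - 0.7438 = -3.8638

v_new=3.719, w_new=-3.8638


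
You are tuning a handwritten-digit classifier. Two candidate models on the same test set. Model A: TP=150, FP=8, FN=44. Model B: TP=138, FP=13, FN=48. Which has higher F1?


Model A: P=150/158=0.9494, R=150/194=0.7732, F1=2PR/(P+R)=2TP/(2TP+FP+FN)=300/352=0.8523
Model B: P=138/151=0.9139, R=138/186=0.7419, F1=2PR/(P+R)=2TP/(2TP+FP+FN)=276/337=0.819
0.8523 > 0.819 → Model A

Model A


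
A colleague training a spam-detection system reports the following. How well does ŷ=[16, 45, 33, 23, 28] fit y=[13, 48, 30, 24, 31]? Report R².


ȳ = 29.2
SS_res = Σ(y-ŷ)² = 37
SS_tot = Σ(y-ȳ)² = 646.8
R² = 1 - SS_res/SS_tot = 1 - 0.0572 = 0.9428

0.9428


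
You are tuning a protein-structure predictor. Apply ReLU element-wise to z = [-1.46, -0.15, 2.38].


ReLU(-1.46) = max(0, -1.46) = 0.0
ReLU(-0.15) = max(0, -0.15) = 0.0
ReLU(2.38) = max(0, 2.38) = 2.38
result = [0.0, 0.0, 2.38]

[0.0, 0.0, 2.38]


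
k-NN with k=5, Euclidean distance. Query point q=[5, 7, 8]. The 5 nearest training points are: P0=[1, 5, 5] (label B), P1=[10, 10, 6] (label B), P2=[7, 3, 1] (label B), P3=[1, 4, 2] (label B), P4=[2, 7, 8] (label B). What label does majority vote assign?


d(q,P0) = 5.3852  (label B)
d(q,P1) = 6.1644  (label B)
d(q,P2) = 8.3066  (label B)
d(q,P3) = 7.8102  (label B)
d(q,P4) = 3.0  (label B)
Votes: A=0, B=5
Majority → B

B


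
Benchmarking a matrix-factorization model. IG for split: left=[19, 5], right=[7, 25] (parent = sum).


Parent = [26, 30], H_parent = 0.9963
H_left = 0.7383 (n=24), H_right = 0.7579 (n=32)
H_children = (24/56)·0.7383 + (32/56)·0.7579 = 0.7495
IG = 0.9963 - 0.7495 = 0.2468

0.2468


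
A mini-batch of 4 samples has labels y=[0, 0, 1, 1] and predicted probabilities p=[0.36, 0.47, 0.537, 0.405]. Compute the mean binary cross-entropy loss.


L[0] = -ln(1-0.36) = -ln(0.64) = 0.4463
L[1] = -ln(1-0.47) = -ln(0.53) = 0.6349
L[2] = -ln(0.537) = 0.6218
L[3] = -ln(0.405) = 0.9039
mean = (0.4463 + 0.6349 + 0.6218 + 0.9039)/4 = 0.6517

0.6517


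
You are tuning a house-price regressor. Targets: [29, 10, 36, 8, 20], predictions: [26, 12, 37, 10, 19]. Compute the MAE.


Absolute errors: |29-26|=3, |10-12|=2, |36-37|=1, |8-10|=2, |20-19|=1
Sum = 9
MAE = 9/5 = 9/5

9/5


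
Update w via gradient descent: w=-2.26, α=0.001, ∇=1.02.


w_new = w - α·∇
= -2.26 - 0.001·1.02
= -2.26 - 0.00102
= -2.26102

-2.26102


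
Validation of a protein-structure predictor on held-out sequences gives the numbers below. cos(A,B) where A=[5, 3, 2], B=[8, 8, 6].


A·B = 5·8 + 3·8 + 2·6 = 76
‖A‖ = √38 = 6.1644, ‖B‖ = √164 = 12.8062
cos = 76/(√38·√164) = 76/√6232 = 0.9627

0.9627


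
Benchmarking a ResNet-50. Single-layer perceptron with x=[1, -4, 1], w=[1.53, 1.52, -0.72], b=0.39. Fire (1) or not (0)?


z = (1)·(1.53) + (-4)·(1.52) + (1)·(-0.72) + 0.39
  = -4.88
step(z) = 0 (z<0)

0
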